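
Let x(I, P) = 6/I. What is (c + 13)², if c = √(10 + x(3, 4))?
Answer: 181 + 52*√3 ≈ 271.07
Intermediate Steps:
c = 2*√3 (c = √(10 + 6/3) = √(10 + 6*(⅓)) = √(10 + 2) = √12 = 2*√3 ≈ 3.4641)
(c + 13)² = (2*√3 + 13)² = (13 + 2*√3)²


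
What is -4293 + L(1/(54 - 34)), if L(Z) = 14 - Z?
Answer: -85581/20 ≈ -4279.0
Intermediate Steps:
-4293 + L(1/(54 - 34)) = -4293 + (14 - 1/(54 - 34)) = -4293 + (14 - 1/20) = -4293 + 279/20 = -85581/20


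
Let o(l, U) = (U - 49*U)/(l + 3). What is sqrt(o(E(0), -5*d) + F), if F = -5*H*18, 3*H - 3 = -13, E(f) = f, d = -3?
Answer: 2*sqrt(15) ≈ 7.7460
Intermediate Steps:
H = -10/3 (H = 1 + (1/3)*(-13) = 1 - 13/3 = -10/3 ≈ -3.3333)
F = 300 (F = -5*(-10/3)*18 = (50/3)*18 = 300)
o(l, U) = -48*U/(3 + l) (o(l, U) = (-48*U)/(3 + l) = -48*U/(3 + l))
sqrt(o(E(0), -5*d) + F) = sqrt(-48*(-5*(-3))/(3 + 0) + 300) = sqrt(-48*15/3 + 300) = sqrt(-48*15*1/3 + 300) = sqrt(-240 + 300) = sqrt(60) = 2*sqrt(15)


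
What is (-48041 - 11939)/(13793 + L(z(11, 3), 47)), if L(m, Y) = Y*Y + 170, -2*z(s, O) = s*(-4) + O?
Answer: -14995/4043 ≈ -3.7089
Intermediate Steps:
z(s, O) = 2*s - O/2 (z(s, O) = -(s*(-4) + O)/2 = -(-4*s + O)/2 = -(O - 4*s)/2 = 2*s - O/2)
L(m, Y) = 170 + Y² (L(m, Y) = Y² + 170 = 170 + Y²)
(-48041 - 11939)/(13793 + L(z(11, 3), 47)) = (-48041 - 11939)/(13793 + (170 + 47²)) = -59980/(13793 + (170 + 2209)) = -59980/(13793 + 2379) = -59980/16172 = -59980*1/16172 = -14995/4043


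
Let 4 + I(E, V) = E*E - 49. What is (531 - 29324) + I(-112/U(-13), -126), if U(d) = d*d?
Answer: -823858062/28561 ≈ -28846.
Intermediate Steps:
U(d) = d²
I(E, V) = -53 + E² (I(E, V) = -4 + (E*E - 49) = -4 + (E² - 49) = -4 + (-49 + E²) = -53 + E²)
(531 - 29324) + I(-112/U(-13), -126) = (531 - 29324) + (-53 + (-112/((-13)²))²) = -28793 + (-53 + (-112/169)²) = -28793 + (-53 + 12544/28561) = -28793 - 1501189/28561 = -823858062/28561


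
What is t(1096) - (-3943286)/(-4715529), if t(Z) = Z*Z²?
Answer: 6208148292114058/4715529 ≈ 1.3165e+9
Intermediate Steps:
t(Z) = Z³
t(1096) - (-3943286)/(-4715529) = 1096³ - (-3943286)/(-4715529) = 1316532736 - (-3943286)*(-1)/4715529 = 1316532736 - 1*3943286/4715529 = 1316532736 - 3943286/4715529 = 6208148292114058/4715529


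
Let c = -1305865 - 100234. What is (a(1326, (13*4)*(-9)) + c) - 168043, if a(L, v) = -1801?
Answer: -1575943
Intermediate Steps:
c = -1406099
(a(1326, (13*4)*(-9)) + c) - 168043 = (-1801 - 1406099) - 168043 = -1407900 - 168043 = -1575943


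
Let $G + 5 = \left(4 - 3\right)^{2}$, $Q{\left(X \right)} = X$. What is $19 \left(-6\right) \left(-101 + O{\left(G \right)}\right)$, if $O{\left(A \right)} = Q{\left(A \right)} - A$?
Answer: $11514$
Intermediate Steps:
$G = -4$ ($G = -5 + \left(4 - 3\right)^{2} = -5 + 1^{2} = -5 + 1 = -4$)
$O{\left(A \right)} = 0$ ($O{\left(A \right)} = A - A = 0$)
$19 \left(-6\right) \left(-101 + O{\left(G \right)}\right) = 19 \left(-6\right) \left(-101 + 0\right) = \left(-114\right) \left(-101\right) = 11514$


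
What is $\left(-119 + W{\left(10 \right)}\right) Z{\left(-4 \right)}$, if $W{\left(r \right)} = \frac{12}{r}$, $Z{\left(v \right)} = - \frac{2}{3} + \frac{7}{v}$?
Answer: $\frac{17081}{60} \approx 284.68$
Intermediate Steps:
$Z{\left(v \right)} = - \frac{2}{3} + \frac{7}{v}$ ($Z{\left(v \right)} = \left(-2\right) \frac{1}{3} + \frac{7}{v} = - \frac{2}{3} + \frac{7}{v}$)
$\left(-119 + W{\left(10 \right)}\right) Z{\left(-4 \right)} = \left(-119 + \frac{12}{10}\right) \left(- \frac{2}{3} + \frac{7}{-4}\right) = \left(-119 + 12 \cdot \frac{1}{10}\right) \left(- \frac{2}{3} + 7 \left(- \frac{1}{4}\right)\right) = \left(-119 + \frac{6}{5}\right) \left(- \frac{2}{3} - \frac{7}{4}\right) = \left(- \frac{589}{5}\right) \left(- \frac{29}{12}\right) = \frac{17081}{60}$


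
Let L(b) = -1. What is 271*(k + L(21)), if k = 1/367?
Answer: -99186/367 ≈ -270.26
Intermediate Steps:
k = 1/367 ≈ 0.0027248
271*(k + L(21)) = 271*(1/367 - 1) = 271*(-366/367) = -99186/367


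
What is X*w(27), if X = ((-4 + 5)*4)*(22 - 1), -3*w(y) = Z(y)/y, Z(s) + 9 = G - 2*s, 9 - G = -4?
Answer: 1400/27 ≈ 51.852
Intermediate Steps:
G = 13 (G = 9 - 1*(-4) = 9 + 4 = 13)
Z(s) = 4 - 2*s (Z(s) = -9 + (13 - 2*s) = 4 - 2*s)
w(y) = -(4 - 2*y)/(3*y)
X = 84 (X = (1*4)*21 = 4*21 = 84)
X*w(27) = 84*((⅔)*(-2 + 27)/27) = 84*((⅔)*(1/27)*25) = 84*(50/81) = 1400/27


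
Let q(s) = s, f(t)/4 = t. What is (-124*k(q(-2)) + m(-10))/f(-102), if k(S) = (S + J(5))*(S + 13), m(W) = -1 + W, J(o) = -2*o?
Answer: -16357/408 ≈ -40.091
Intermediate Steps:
f(t) = 4*t
k(S) = (-10 + S)*(13 + S) (k(S) = (S - 2*5)*(S + 13) = (S - 10)*(13 + S) = (-10 + S)*(13 + S))
(-124*k(q(-2)) + m(-10))/f(-102) = (-124*(-130 + (-2)**2 + 3*(-2)) + (-1 - 10))/((4*(-102))) = (-124*(-130 + 4 - 6) - 11)/(-408) = (-124*(-132) - 11)*(-1/408) = (16368 - 11)*(-1/408) = 16357*(-1/408) = -16357/408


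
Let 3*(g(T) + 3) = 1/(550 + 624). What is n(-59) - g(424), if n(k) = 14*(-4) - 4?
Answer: -200755/3522 ≈ -57.000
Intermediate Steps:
n(k) = -60 (n(k) = -56 - 4 = -60)
g(T) = -10565/3522 (g(T) = -3 + 1/(3*(550 + 624)) = -3 + (⅓)/1174 = -3 + (⅓)*(1/1174) = -3 + 1/3522 = -10565/3522)
n(-59) - g(424) = -60 - 1*(-10565/3522) = -60 + 10565/3522 = -200755/3522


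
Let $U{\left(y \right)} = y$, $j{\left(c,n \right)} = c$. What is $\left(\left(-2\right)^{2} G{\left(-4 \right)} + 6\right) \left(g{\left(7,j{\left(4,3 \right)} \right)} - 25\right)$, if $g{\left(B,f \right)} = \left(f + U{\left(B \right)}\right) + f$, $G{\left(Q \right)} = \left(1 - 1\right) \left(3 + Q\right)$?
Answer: $-60$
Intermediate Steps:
$G{\left(Q \right)} = 0$ ($G{\left(Q \right)} = 0 \left(3 + Q\right) = 0$)
$g{\left(B,f \right)} = B + 2 f$ ($g{\left(B,f \right)} = \left(f + B\right) + f = \left(B + f\right) + f = B + 2 f$)
$\left(\left(-2\right)^{2} G{\left(-4 \right)} + 6\right) \left(g{\left(7,j{\left(4,3 \right)} \right)} - 25\right) = \left(\left(-2\right)^{2} \cdot 0 + 6\right) \left(\left(7 + 2 \cdot 4\right) - 25\right) = \left(4 \cdot 0 + 6\right) \left(\left(7 + 8\right) - 25\right) = \left(0 + 6\right) \left(15 - 25\right) = 6 \left(-10\right) = -60$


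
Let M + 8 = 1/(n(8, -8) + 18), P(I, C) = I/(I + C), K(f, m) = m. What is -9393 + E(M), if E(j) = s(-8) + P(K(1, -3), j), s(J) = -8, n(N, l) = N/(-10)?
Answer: -8846083/941 ≈ -9400.7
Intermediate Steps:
n(N, l) = -N/10 (n(N, l) = N*(-⅒) = -N/10)
P(I, C) = I/(C + I)
M = -683/86 (M = -8 + 1/(-⅒*8 + 18) = -8 + 1/(-⅘ + 18) = -8 + 1/(86/5) = -8 + 5/86 = -683/86 ≈ -7.9419)
E(j) = -8 - 3/(-3 + j) (E(j) = -8 - 3/(j - 3) = -8 - 3/(-3 + j))
-9393 + E(M) = -9393 + (21 - 8*(-683/86))/(-3 - 683/86) = -9393 + (21 + 2732/43)/(-941/86) = -9393 - 86/941*3635/43 = -9393 - 7270/941 = -8846083/941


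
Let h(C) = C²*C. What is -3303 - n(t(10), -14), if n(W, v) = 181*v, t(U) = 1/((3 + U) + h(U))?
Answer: -769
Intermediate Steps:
h(C) = C³
t(U) = 1/(3 + U + U³) (t(U) = 1/((3 + U) + U³) = 1/(3 + U + U³))
-3303 - n(t(10), -14) = -3303 - 181*(-14) = -3303 - 1*(-2534) = -3303 + 2534 = -769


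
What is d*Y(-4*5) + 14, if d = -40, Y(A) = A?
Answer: 814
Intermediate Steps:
d*Y(-4*5) + 14 = -(-160)*5 + 14 = -40*(-20) + 14 = 800 + 14 = 814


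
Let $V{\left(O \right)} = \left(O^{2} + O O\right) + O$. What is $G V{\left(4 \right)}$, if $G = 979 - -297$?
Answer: $45936$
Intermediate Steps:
$V{\left(O \right)} = O + 2 O^{2}$ ($V{\left(O \right)} = \left(O^{2} + O^{2}\right) + O = 2 O^{2} + O = O + 2 O^{2}$)
$G = 1276$ ($G = 979 + 297 = 1276$)
$G V{\left(4 \right)} = 1276 \cdot 4 \left(1 + 2 \cdot 4\right) = 1276 \cdot 4 \left(1 + 8\right) = 1276 \cdot 4 \cdot 9 = 1276 \cdot 36 = 45936$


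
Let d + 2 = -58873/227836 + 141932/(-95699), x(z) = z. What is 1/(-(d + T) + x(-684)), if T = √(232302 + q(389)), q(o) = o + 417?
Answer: -323395122263325573049316/109172653784677159365819593 + 950800693186811976992*√58277/109172653784677159365819593 ≈ -0.00085979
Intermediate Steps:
q(o) = 417 + o
d = -81578661107/21803677364 (d = -2 + (-58873/227836 + 141932/(-95699)) = -2 + (-58873*1/227836 + 141932*(-1/95699)) = -2 + (-58873/227836 - 141932/95699) = -2 - 37971306379/21803677364 = -81578661107/21803677364 ≈ -3.7415)
T = 2*√58277 (T = √(232302 + (417 + 389)) = √(232302 + 806) = √233108 = 2*√58277 ≈ 482.81)
1/(-(d + T) + x(-684)) = 1/(-(-81578661107/21803677364 + 2*√58277) - 684) = 1/((81578661107/21803677364 - 2*√58277) - 684) = 1/(-14832136655869/21803677364 - 2*√58277)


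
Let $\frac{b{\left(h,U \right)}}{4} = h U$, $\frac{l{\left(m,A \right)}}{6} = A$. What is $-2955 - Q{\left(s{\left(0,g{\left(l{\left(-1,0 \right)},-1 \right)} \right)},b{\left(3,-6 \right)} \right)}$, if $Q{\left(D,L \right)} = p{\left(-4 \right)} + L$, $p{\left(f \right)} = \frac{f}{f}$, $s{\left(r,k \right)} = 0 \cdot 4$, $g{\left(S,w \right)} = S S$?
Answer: $-2884$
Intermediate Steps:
$l{\left(m,A \right)} = 6 A$
$g{\left(S,w \right)} = S^{2}$
$s{\left(r,k \right)} = 0$
$b{\left(h,U \right)} = 4 U h$ ($b{\left(h,U \right)} = 4 h U = 4 U h$)
$p{\left(f \right)} = 1$
$Q{\left(D,L \right)} = 1 + L$
$-2955 - Q{\left(s{\left(0,g{\left(l{\left(-1,0 \right)},-1 \right)} \right)},b{\left(3,-6 \right)} \right)} = -2955 - \left(1 + 4 \left(-6\right) 3\right) = -2955 - \left(1 - 72\right) = -2955 - -71 = -2955 + 71 = -2884$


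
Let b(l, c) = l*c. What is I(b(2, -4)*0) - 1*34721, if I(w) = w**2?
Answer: -34721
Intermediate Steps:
b(l, c) = c*l
I(b(2, -4)*0) - 1*34721 = (-4*2*0)**2 - 1*34721 = (-8*0)**2 - 34721 = 0**2 - 34721 = 0 - 34721 = -34721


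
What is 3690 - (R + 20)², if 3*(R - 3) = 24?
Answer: 2729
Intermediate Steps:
R = 11 (R = 3 + (⅓)*24 = 3 + 8 = 11)
3690 - (R + 20)² = 3690 - (11 + 20)² = 3690 - 1*31² = 3690 - 1*961 = 3690 - 961 = 2729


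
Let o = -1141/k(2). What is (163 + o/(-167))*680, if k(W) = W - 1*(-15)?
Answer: 18555920/167 ≈ 1.1111e+5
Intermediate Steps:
k(W) = 15 + W (k(W) = W + 15 = 15 + W)
o = -1141/17 (o = -1141/(15 + 2) = -1141/17 ≈ -67.118)
(163 + o/(-167))*680 = (163 - 1141/17/(-167))*680 = (163 - 1141/17*(-1/167))*680 = (163 + 1141/2839)*680 = (463898/2839)*680 = 18555920/167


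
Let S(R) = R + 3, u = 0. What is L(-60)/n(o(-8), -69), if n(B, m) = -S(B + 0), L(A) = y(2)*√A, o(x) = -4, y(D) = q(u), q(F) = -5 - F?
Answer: -10*I*√15 ≈ -38.73*I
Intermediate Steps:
y(D) = -5 (y(D) = -5 - 1*0 = -5 + 0 = -5)
S(R) = 3 + R
L(A) = -5*√A
n(B, m) = -3 - B (n(B, m) = -(3 + (B + 0)) = -(3 + B) = -3 - B)
L(-60)/n(o(-8), -69) = (-10*I*√15)/(-3 - 1*(-4)) = (-10*I*√15)/(-3 + 4) = -10*I*√15/1 = -10*I*√15*1 = -10*I*√15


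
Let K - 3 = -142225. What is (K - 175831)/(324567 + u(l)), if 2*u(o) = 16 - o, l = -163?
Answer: -636106/649313 ≈ -0.97966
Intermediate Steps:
K = -142222 (K = 3 - 142225 = -142222)
u(o) = 8 - o/2 (u(o) = (16 - o)/2 = 8 - o/2)
(K - 175831)/(324567 + u(l)) = (-142222 - 175831)/(324567 + (8 - ½*(-163))) = -318053/(324567 + (8 + 163/2)) = -318053/(324567 + 179/2) = -318053/649313/2 = -318053*2/649313 = -636106/649313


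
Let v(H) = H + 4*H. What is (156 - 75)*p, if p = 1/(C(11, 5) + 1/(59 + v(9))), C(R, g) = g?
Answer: 8424/521 ≈ 16.169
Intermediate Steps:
v(H) = 5*H
p = 104/521 (p = 1/(5 + 1/(59 + 5*9)) = 1/(5 + 1/(59 + 45)) = 1/(5 + 1/104) = 1/(521/104) = 104/521 ≈ 0.19962)
(156 - 75)*p = (156 - 75)*(104/521) = 81*(104/521) = 8424/521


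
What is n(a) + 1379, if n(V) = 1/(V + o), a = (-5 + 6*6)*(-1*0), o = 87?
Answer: 119974/87 ≈ 1379.0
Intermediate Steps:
a = 0 (a = (-5 + 36)*0 = 31*0 = 0)
n(V) = 1/(87 + V) (n(V) = 1/(V + 87) = 1/(87 + V))
n(a) + 1379 = 1/(87 + 0) + 1379 = 1/87 + 1379 = 119974/87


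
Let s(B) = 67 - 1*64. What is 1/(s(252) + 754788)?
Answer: 1/754791 ≈ 1.3249e-6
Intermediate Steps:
s(B) = 3 (s(B) = 67 - 64 = 3)
1/(s(252) + 754788) = 1/(3 + 754788) = 1/754791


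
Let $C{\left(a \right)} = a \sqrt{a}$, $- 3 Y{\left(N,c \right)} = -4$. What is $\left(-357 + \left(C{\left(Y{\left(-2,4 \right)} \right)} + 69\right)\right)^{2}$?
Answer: $\frac{2239552}{27} - 512 \sqrt{3} \approx 82060.0$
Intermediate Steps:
$Y{\left(N,c \right)} = \frac{4}{3}$ ($Y{\left(N,c \right)} = \left(- \frac{1}{3}\right) \left(-4\right) = \frac{4}{3}$)
$C{\left(a \right)} = a^{\frac{3}{2}}$
$\left(-357 + \left(C{\left(Y{\left(-2,4 \right)} \right)} + 69\right)\right)^{2} = \left(-357 + \left(\left(\frac{4}{3}\right)^{\frac{3}{2}} + 69\right)\right)^{2} = \left(-357 + \left(\frac{8 \sqrt{3}}{9} + 69\right)\right)^{2} = \left(-357 + \left(69 + \frac{8 \sqrt{3}}{9}\right)\right)^{2} = \left(-288 + \frac{8 \sqrt{3}}{9}\right)^{2}$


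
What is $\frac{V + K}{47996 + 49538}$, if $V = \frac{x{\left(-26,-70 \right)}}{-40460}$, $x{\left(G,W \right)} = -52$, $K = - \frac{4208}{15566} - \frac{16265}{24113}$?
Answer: $- \frac{895597514589}{92574250290815195} \approx -9.6744 \cdot 10^{-6}$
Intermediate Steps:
$K = - \frac{177324247}{187671479}$ ($K = \left(-4208\right) \frac{1}{15566} - \frac{16265}{24113} = - \frac{2104}{7783} - \frac{16265}{24113} = - \frac{177324247}{187671479} \approx -0.94487$)
$V = \frac{13}{10115}$ ($V = - \frac{52}{-40460} = \left(-52\right) \left(- \frac{1}{40460}\right) = \frac{13}{10115} \approx 0.0012852$)
$\frac{V + K}{47996 + 49538} = \frac{\frac{13}{10115} - \frac{177324247}{187671479}}{47996 + 49538} = - \frac{1791195029178}{1898297010085 \cdot 97534} = \left(- \frac{1791195029178}{1898297010085}\right) \frac{1}{97534} = - \frac{895597514589}{92574250290815195}$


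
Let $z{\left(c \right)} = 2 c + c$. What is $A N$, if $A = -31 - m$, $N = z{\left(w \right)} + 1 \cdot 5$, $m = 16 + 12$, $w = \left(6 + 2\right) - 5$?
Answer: $-826$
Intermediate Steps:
$w = 3$ ($w = 8 - 5 = 3$)
$z{\left(c \right)} = 3 c$
$m = 28$
$N = 14$ ($N = 3 \cdot 3 + 1 \cdot 5 = 9 + 5 = 14$)
$A = -59$ ($A = -31 - 28 = -59$)
$A N = \left(-59\right) 14 = -826$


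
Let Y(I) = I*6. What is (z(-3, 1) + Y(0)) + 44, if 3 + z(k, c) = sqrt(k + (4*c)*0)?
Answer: 41 + I*sqrt(3) ≈ 41.0 + 1.732*I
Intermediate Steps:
z(k, c) = -3 + sqrt(k) (z(k, c) = -3 + sqrt(k + (4*c)*0) = -3 + sqrt(k + 0) = -3 + sqrt(k))
Y(I) = 6*I
(z(-3, 1) + Y(0)) + 44 = ((-3 + sqrt(-3)) + 6*0) + 44 = ((-3 + I*sqrt(3)) + 0) + 44 = (-3 + I*sqrt(3)) + 44 = 41 + I*sqrt(3)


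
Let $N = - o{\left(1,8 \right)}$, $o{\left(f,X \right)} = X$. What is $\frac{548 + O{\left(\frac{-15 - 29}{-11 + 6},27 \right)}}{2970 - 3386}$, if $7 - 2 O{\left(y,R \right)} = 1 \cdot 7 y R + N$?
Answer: $\frac{2761}{4160} \approx 0.6637$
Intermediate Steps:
$N = -8$ ($N = \left(-1\right) 8 = -8$)
$O{\left(y,R \right)} = \frac{15}{2} - \frac{7 R y}{2}$ ($O{\left(y,R \right)} = \frac{7}{2} - \frac{1 \cdot 7 y R - 8}{2} = \frac{7}{2} - \frac{7 y R - 8}{2} = \frac{7}{2} - \frac{7 R y - 8}{2} = \frac{7}{2} - \frac{-8 + 7 R y}{2} = \frac{7}{2} - \left(-4 + \frac{7 R y}{2}\right) = \frac{15}{2} - \frac{7 R y}{2}$)
$\frac{548 + O{\left(\frac{-15 - 29}{-11 + 6},27 \right)}}{2970 - 3386} = \frac{548 + \left(\frac{15}{2} - \frac{189 \frac{-15 - 29}{-11 + 6}}{2}\right)}{2970 - 3386} = \frac{548 + \left(\frac{15}{2} - \frac{189 \left(- \frac{44}{-5}\right)}{2}\right)}{-416} = \left(548 + \left(\frac{15}{2} - \frac{189 \left(\left(-44\right) \left(- \frac{1}{5}\right)\right)}{2}\right)\right) \left(- \frac{1}{416}\right) = \left(548 + \left(\frac{15}{2} - \frac{189}{2} \cdot \frac{44}{5}\right)\right) \left(- \frac{1}{416}\right) = \left(548 + \left(\frac{15}{2} - \frac{4158}{5}\right)\right) \left(- \frac{1}{416}\right) = \left(548 - \frac{8241}{10}\right) \left(- \frac{1}{416}\right) = \left(- \frac{2761}{10}\right) \left(- \frac{1}{416}\right) = \frac{2761}{4160}$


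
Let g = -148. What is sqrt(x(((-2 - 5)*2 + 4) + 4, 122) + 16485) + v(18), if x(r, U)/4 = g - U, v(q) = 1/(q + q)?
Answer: 1/36 + sqrt(15405) ≈ 124.14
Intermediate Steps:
v(q) = 1/(2*q)
x(r, U) = -592 - 4*U (x(r, U) = 4*(-148 - U) = -592 - 4*U)
sqrt(x(((-2 - 5)*2 + 4) + 4, 122) + 16485) + v(18) = sqrt((-592 - 4*122) + 16485) + (1/2)/18 = sqrt((-592 - 488) + 16485) + (1/2)*(1/18) = sqrt(-1080 + 16485) + 1/36 = sqrt(15405) + 1/36 = 1/36 + sqrt(15405)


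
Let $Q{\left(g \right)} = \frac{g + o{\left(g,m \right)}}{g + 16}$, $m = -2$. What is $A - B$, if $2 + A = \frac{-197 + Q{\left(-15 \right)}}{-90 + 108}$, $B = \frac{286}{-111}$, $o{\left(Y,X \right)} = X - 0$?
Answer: $- \frac{3767}{333} \approx -11.312$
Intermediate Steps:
$o{\left(Y,X \right)} = X$ ($o{\left(Y,X \right)} = X + 0 = X$)
$B = - \frac{286}{111}$ ($B = 286 \left(- \frac{1}{111}\right) = - \frac{286}{111} \approx -2.5766$)
$Q{\left(g \right)} = \frac{-2 + g}{16 + g}$ ($Q{\left(g \right)} = \frac{g - 2}{g + 16} = \frac{-2 + g}{16 + g}$)
$A = - \frac{125}{9}$ ($A = -2 + \frac{-197 + \frac{-2 - 15}{16 - 15}}{-90 + 108} = -2 + \frac{-197 + 1^{-1} \left(-17\right)}{18} = -2 + \left(-197 + 1 \left(-17\right)\right) \frac{1}{18} = -2 + \left(-197 - 17\right) \frac{1}{18} = -2 - \frac{107}{9} = - \frac{125}{9} \approx -13.889$)
$A - B = - \frac{125}{9} - - \frac{286}{111} = - \frac{125}{9} + \frac{286}{111} = - \frac{3767}{333}$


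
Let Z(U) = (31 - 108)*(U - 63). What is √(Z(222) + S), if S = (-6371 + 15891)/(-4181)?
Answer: 7*I*√4368505307/4181 ≈ 110.66*I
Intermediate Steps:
Z(U) = 4851 - 77*U (Z(U) = -77*(-63 + U) = 4851 - 77*U)
S = -9520/4181 (S = 9520*(-1/4181) = -9520/4181 ≈ -2.2770)
√(Z(222) + S) = √((4851 - 77*222) - 9520/4181) = √((4851 - 17094) - 9520/4181) = √(-12243 - 9520/4181) = √(-51197503/4181) = 7*I*√4368505307/4181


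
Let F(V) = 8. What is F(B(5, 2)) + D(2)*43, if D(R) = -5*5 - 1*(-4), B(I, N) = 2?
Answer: -895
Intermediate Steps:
D(R) = -21 (D(R) = -25 + 4 = -21)
F(B(5, 2)) + D(2)*43 = 8 - 21*43 = 8 - 903 = -895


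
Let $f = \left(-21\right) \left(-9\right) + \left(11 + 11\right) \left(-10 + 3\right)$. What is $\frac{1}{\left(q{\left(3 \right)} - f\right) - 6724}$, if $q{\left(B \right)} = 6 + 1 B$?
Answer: $- \frac{1}{6750} \approx -0.00014815$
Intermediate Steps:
$q{\left(B \right)} = 6 + B$
$f = 35$ ($f = 189 + 22 \left(-7\right) = 189 - 154 = 35$)
$\frac{1}{\left(q{\left(3 \right)} - f\right) - 6724} = \frac{1}{\left(\left(6 + 3\right) - 35\right) - 6724} = \frac{1}{\left(9 - 35\right) - 6724} = \frac{1}{-26 - 6724} = \frac{1}{-6750} = - \frac{1}{6750}$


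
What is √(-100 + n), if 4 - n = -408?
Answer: 2*√78 ≈ 17.664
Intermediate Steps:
n = 412 (n = 4 - 1*(-408) = 4 + 408 = 412)
√(-100 + n) = √(-100 + 412) = √312 = 2*√78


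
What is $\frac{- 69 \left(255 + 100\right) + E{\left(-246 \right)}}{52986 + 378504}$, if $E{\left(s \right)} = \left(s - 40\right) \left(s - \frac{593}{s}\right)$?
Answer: $\frac{2778052}{26536635} \approx 0.10469$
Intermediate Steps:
$E{\left(s \right)} = \left(-40 + s\right) \left(s - \frac{593}{s}\right)$
$\frac{- 69 \left(255 + 100\right) + E{\left(-246 \right)}}{52986 + 378504} = \frac{- 69 \left(255 + 100\right) + \left(-593 + \left(-246\right)^{2} - -9840 + \frac{23720}{-246}\right)}{52986 + 378504} = \frac{\left(-69\right) 355 + \left(-593 + 60516 + 9840 + 23720 \left(- \frac{1}{246}\right)\right)}{431490} = \left(-24495 + \left(-593 + 60516 + 9840 - \frac{11860}{123}\right)\right) \frac{1}{431490} = \left(-24495 + \frac{8568989}{123}\right) \frac{1}{431490} = \frac{5556104}{123} \cdot \frac{1}{431490} = \frac{2778052}{26536635}$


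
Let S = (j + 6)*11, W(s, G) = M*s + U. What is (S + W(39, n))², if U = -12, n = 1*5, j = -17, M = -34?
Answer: 2128681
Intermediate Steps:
n = 5
W(s, G) = -12 - 34*s (W(s, G) = -34*s - 12 = -12 - 34*s)
S = -121 (S = (-17 + 6)*11 = -11*11 = -121)
(S + W(39, n))² = (-121 + (-12 - 34*39))² = (-121 + (-12 - 1326))² = (-121 - 1338)² = (-1459)² = 2128681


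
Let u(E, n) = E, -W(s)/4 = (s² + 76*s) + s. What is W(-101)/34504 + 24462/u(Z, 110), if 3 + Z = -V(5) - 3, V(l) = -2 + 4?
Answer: -52757151/17252 ≈ -3058.0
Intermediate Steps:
V(l) = 2
W(s) = -308*s - 4*s² (W(s) = -4*((s² + 76*s) + s) = -4*(s² + 77*s) = -308*s - 4*s²)
Z = -8 (Z = -3 + (-1*2 - 3) = -3 + (-2 - 3) = -3 - 5 = -8)
W(-101)/34504 + 24462/u(Z, 110) = -4*(-101)*(77 - 101)/34504 + 24462/(-8) = -4*(-101)*(-24)*(1/34504) + 24462*(-⅛) = -9696*1/34504 - 12231/4 = -1212/4313 - 12231/4 = -52757151/17252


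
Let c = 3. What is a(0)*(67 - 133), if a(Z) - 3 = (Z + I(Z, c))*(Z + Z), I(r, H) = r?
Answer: -198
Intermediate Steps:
a(Z) = 3 + 4*Z² (a(Z) = 3 + (Z + Z)*(Z + Z) = 3 + (2*Z)*(2*Z) = 3 + 4*Z²)
a(0)*(67 - 133) = (3 + 4*0²)*(67 - 133) = (3 + 4*0)*(-66) = (3 + 0)*(-66) = 3*(-66) = -198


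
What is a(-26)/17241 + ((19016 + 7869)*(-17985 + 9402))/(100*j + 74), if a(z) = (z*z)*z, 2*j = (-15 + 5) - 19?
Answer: 3978404753579/23723616 ≈ 1.6770e+5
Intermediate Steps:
j = -29/2 (j = ((-15 + 5) - 19)/2 = (-10 - 19)/2 = (½)*(-29) = -29/2 ≈ -14.500)
a(z) = z³ (a(z) = z²*z = z³)
a(-26)/17241 + ((19016 + 7869)*(-17985 + 9402))/(100*j + 74) = (-26)³/17241 + ((19016 + 7869)*(-17985 + 9402))/(100*(-29/2) + 74) = -17576*1/17241 + (26885*(-8583))/(-1450 + 74) = -17576/17241 - 230753955/(-1376) = -17576/17241 - 230753955*(-1/1376) = -17576/17241 + 230753955/1376 = 3978404753579/23723616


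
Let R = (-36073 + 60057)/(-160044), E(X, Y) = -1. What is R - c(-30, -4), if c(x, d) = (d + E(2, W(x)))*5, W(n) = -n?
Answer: 994279/40011 ≈ 24.850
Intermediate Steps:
c(x, d) = -5 + 5*d (c(x, d) = (d - 1)*5 = (-1 + d)*5 = -5 + 5*d)
R = -5996/40011 (R = 23984*(-1/160044) = -5996/40011 ≈ -0.14986)
R - c(-30, -4) = -5996/40011 - (-5 + 5*(-4)) = -5996/40011 - (-5 - 20) = -5996/40011 - 1*(-25) = -5996/40011 + 25 = 994279/40011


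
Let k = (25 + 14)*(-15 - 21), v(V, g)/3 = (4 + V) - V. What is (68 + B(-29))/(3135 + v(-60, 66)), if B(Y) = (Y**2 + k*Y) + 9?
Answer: 13878/1049 ≈ 13.230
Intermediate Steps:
v(V, g) = 12 (v(V, g) = 3*((4 + V) - V) = 3*4 = 12)
k = -1404 (k = 39*(-36) = -1404)
B(Y) = 9 + Y**2 - 1404*Y (B(Y) = (Y**2 - 1404*Y) + 9 = 9 + Y**2 - 1404*Y)
(68 + B(-29))/(3135 + v(-60, 66)) = (68 + (9 + (-29)**2 - 1404*(-29)))/(3135 + 12) = (68 + (9 + 841 + 40716))/3147 = (68 + 41566)*(1/3147) = 41634*(1/3147) = 13878/1049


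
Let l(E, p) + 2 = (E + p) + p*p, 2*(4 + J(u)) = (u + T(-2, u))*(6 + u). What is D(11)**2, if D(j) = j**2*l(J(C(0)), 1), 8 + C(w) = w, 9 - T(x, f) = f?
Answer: 2474329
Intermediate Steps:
T(x, f) = 9 - f
C(w) = -8 + w
J(u) = 23 + 9*u/2 (J(u) = -4 + ((u + (9 - u))*(6 + u))/2 = -4 + (9*(6 + u))/2 = -4 + (54 + 9*u)/2 = -4 + (27 + 9*u/2) = 23 + 9*u/2)
l(E, p) = -2 + E + p + p**2 (l(E, p) = -2 + ((E + p) + p*p) = -2 + ((E + p) + p**2) = -2 + (E + p + p**2) = -2 + E + p + p**2)
D(j) = -13*j**2 (D(j) = j**2*(-2 + (23 + 9*(-8 + 0)/2) + 1 + 1**2) = j**2*(-2 + (23 + (9/2)*(-8)) + 1 + 1) = j**2*(-2 + (23 - 36) + 1 + 1) = j**2*(-2 - 13 + 1 + 1) = j**2*(-13) = -13*j**2)
D(11)**2 = (-13*11**2)**2 = (-13*121)**2 = (-1573)**2 = 2474329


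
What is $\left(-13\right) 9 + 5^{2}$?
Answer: $-92$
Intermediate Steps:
$\left(-13\right) 9 + 5^{2} = -117 + 25 = -92$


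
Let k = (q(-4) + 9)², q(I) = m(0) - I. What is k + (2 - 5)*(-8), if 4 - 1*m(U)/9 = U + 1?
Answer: 1624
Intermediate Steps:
m(U) = 27 - 9*U (m(U) = 36 - 9*(U + 1) = 36 - 9*(1 + U) = 36 + (-9 - 9*U) = 27 - 9*U)
q(I) = 27 - I (q(I) = (27 - 9*0) - I = (27 + 0) - I = 27 - I)
k = 1600 (k = ((27 - 1*(-4)) + 9)² = ((27 + 4) + 9)² = (31 + 9)² = 40² = 1600)
k + (2 - 5)*(-8) = 1600 + (2 - 5)*(-8) = 1600 - 3*(-8) = 1600 + 24 = 1624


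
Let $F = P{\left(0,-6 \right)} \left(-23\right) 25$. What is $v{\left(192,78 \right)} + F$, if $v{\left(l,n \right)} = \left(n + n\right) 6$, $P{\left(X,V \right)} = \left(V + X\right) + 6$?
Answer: $936$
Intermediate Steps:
$P{\left(X,V \right)} = 6 + V + X$
$F = 0$ ($F = \left(6 - 6 + 0\right) \left(-23\right) 25 = 0 \left(-23\right) 25 = 0 \cdot 25 = 0$)
$v{\left(l,n \right)} = 12 n$ ($v{\left(l,n \right)} = 2 n 6 = 12 n$)
$v{\left(192,78 \right)} + F = 12 \cdot 78 + 0 = 936 + 0 = 936$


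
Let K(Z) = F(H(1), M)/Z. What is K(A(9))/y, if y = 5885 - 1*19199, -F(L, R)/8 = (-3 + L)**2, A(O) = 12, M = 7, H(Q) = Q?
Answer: 4/19971 ≈ 0.00020029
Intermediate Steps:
F(L, R) = -8*(-3 + L)**2
K(Z) = -32/Z (K(Z) = (-8*(-3 + 1)**2)/Z = (-8*(-2)**2)/Z = (-8*4)/Z = -32/Z)
y = -13314 (y = 5885 - 19199 = -13314)
K(A(9))/y = -32/12/(-13314) = -32*1/12*(-1/13314) = -8/3*(-1/13314) = 4/19971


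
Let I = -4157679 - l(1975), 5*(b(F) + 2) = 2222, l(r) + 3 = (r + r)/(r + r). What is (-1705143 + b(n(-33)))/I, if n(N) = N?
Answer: 8523503/20788385 ≈ 0.41001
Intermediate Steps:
l(r) = -2 (l(r) = -3 + (r + r)/(r + r) = -3 + (2*r)/((2*r)) = -3 + (2*r)*(1/(2*r)) = -3 + 1 = -2)
b(F) = 2212/5 (b(F) = -2 + (⅕)*2222 = -2 + 2222/5 = 2212/5)
I = -4157677 (I = -4157679 - 1*(-2) = -4157679 + 2 = -4157677)
(-1705143 + b(n(-33)))/I = (-1705143 + 2212/5)/(-4157677) = -8523503/5*(-1/4157677) = 8523503/20788385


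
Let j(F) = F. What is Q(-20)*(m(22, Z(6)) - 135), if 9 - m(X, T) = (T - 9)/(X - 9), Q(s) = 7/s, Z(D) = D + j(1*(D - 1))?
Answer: 574/13 ≈ 44.154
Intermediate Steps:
Z(D) = -1 + 2*D (Z(D) = D + 1*(D - 1) = D + 1*(-1 + D) = D + (-1 + D) = -1 + 2*D)
m(X, T) = 9 - (-9 + T)/(-9 + X) (m(X, T) = 9 - (T - 9)/(X - 9) = 9 - (-9 + T)/(-9 + X))
Q(-20)*(m(22, Z(6)) - 135) = (7/(-20))*((-72 - (-1 + 2*6) + 9*22)/(-9 + 22) - 135) = (7*(-1/20))*((-72 - (-1 + 12) + 198)/13 - 135) = -7*((-72 - 1*11 + 198)/13 - 135)/20 = -7*((-72 - 11 + 198)/13 - 135)/20 = -7*((1/13)*115 - 135)/20 = -7*(115/13 - 135)/20 = -7/20*(-1640/13) = 574/13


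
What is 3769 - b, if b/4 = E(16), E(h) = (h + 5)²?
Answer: 2005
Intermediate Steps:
E(h) = (5 + h)²
b = 1764 (b = 4*(5 + 16)² = 4*21² = 4*441 = 1764)
3769 - b = 3769 - 1*1764 = 3769 - 1764 = 2005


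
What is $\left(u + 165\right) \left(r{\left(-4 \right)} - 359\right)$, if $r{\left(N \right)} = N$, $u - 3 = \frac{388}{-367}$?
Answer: $- \frac{22240284}{367} \approx -60600.0$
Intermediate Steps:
$u = \frac{713}{367}$ ($u = 3 + \frac{388}{-367} = 3 + 388 \left(- \frac{1}{367}\right) = 3 - \frac{388}{367} = \frac{713}{367} \approx 1.9428$)
$\left(u + 165\right) \left(r{\left(-4 \right)} - 359\right) = \left(\frac{713}{367} + 165\right) \left(-4 - 359\right) = \frac{61268}{367} \left(-363\right) = - \frac{22240284}{367}$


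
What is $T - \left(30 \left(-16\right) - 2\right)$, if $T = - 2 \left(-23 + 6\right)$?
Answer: $516$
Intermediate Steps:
$T = 34$ ($T = \left(-2\right) \left(-17\right) = 34$)
$T - \left(30 \left(-16\right) - 2\right) = 34 - \left(30 \left(-16\right) - 2\right) = 34 - \left(-480 - 2\right) = 34 - -482 = 34 + 482 = 516$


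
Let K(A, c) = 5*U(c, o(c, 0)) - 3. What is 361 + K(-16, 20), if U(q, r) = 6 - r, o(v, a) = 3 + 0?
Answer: 373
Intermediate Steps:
o(v, a) = 3
K(A, c) = 12 (K(A, c) = 5*(6 - 1*3) - 3 = 5*(6 - 3) - 3 = 5*3 - 3 = 15 - 3 = 12)
361 + K(-16, 20) = 361 + 12 = 373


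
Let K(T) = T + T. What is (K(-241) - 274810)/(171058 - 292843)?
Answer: 91764/40595 ≈ 2.2605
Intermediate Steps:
K(T) = 2*T
(K(-241) - 274810)/(171058 - 292843) = (2*(-241) - 274810)/(171058 - 292843) = (-482 - 274810)/(-121785) = -275292*(-1/121785) = 91764/40595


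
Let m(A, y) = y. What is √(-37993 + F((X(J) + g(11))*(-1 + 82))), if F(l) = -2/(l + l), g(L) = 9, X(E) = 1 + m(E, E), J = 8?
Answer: I*√110787590/54 ≈ 194.92*I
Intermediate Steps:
X(E) = 1 + E
F(l) = -1/l (F(l) = -2*1/(2*l) = -1/l)
√(-37993 + F((X(J) + g(11))*(-1 + 82))) = √(-37993 - 1/(((1 + 8) + 9)*(-1 + 82))) = √(-37993 - 1/((9 + 9)*81)) = √(-37993 - 1/(18*81)) = √(-37993 - 1/1458) = √(-55393795/1458) = I*√110787590/54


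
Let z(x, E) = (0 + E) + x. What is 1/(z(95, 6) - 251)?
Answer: -1/150 ≈ -0.0066667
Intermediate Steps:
z(x, E) = E + x
1/(z(95, 6) - 251) = 1/((6 + 95) - 251) = 1/(101 - 251) = 1/(-150) = -1/150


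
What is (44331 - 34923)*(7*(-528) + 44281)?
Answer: 381823680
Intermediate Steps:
(44331 - 34923)*(7*(-528) + 44281) = 9408*(-3696 + 44281) = 9408*40585 = 381823680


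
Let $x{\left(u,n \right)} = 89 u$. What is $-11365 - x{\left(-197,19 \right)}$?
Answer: $6168$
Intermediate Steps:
$-11365 - x{\left(-197,19 \right)} = -11365 - 89 \left(-197\right) = -11365 - -17533 = -11365 + 17533 = 6168$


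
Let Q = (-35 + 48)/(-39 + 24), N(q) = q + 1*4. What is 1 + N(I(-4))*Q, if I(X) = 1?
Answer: -10/3 ≈ -3.3333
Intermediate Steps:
N(q) = 4 + q (N(q) = q + 4 = 4 + q)
Q = -13/15 (Q = 13/(-15) = 13*(-1/15) = -13/15 ≈ -0.86667)
1 + N(I(-4))*Q = 1 + (4 + 1)*(-13/15) = 1 + 5*(-13/15) = 1 - 13/3 = -10/3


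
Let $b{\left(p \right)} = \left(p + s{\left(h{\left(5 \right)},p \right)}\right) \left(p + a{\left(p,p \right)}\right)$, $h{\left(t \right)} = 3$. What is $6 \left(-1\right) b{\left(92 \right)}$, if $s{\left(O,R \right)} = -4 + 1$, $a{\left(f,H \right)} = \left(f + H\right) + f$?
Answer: $-196512$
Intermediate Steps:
$a{\left(f,H \right)} = H + 2 f$ ($a{\left(f,H \right)} = \left(H + f\right) + f = H + 2 f$)
$s{\left(O,R \right)} = -3$
$b{\left(p \right)} = 4 p \left(-3 + p\right)$ ($b{\left(p \right)} = \left(p - 3\right) \left(p + \left(p + 2 p\right)\right) = \left(-3 + p\right) \left(p + 3 p\right) = \left(-3 + p\right) 4 p = 4 p \left(-3 + p\right)$)
$6 \left(-1\right) b{\left(92 \right)} = 6 \left(-1\right) 4 \cdot 92 \left(-3 + 92\right) = - 6 \cdot 4 \cdot 92 \cdot 89 = \left(-6\right) 32752 = -196512$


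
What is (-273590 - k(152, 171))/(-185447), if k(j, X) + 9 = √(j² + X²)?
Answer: 273581/185447 + 19*√145/185447 ≈ 1.4765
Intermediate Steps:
k(j, X) = -9 + √(X² + j²) (k(j, X) = -9 + √(j² + X²) = -9 + √(X² + j²))
(-273590 - k(152, 171))/(-185447) = (-273590 - (-9 + √(171² + 152²)))/(-185447) = (-273590 - (-9 + √(29241 + 23104)))*(-1/185447) = (-273590 - (-9 + √52345))*(-1/185447) = (-273590 - (-9 + 19*√145))*(-1/185447) = (-273590 + (9 - 19*√145))*(-1/185447) = (-273581 - 19*√145)*(-1/185447) = 273581/185447 + 19*√145/185447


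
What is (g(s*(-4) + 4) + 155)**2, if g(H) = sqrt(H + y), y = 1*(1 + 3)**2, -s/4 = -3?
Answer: 23997 + 620*I*sqrt(7) ≈ 23997.0 + 1640.4*I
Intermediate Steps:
s = 12 (s = -4*(-3) = 12)
y = 16 (y = 1*4**2 = 1*16 = 16)
g(H) = sqrt(16 + H) (g(H) = sqrt(H + 16) = sqrt(16 + H))
(g(s*(-4) + 4) + 155)**2 = (sqrt(16 + (12*(-4) + 4)) + 155)**2 = (sqrt(16 + (-48 + 4)) + 155)**2 = (sqrt(16 - 44) + 155)**2 = (sqrt(-28) + 155)**2 = (2*I*sqrt(7) + 155)**2 = (155 + 2*I*sqrt(7))**2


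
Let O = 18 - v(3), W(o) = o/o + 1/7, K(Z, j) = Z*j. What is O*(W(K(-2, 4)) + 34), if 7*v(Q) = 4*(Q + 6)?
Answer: 22140/49 ≈ 451.84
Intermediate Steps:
v(Q) = 24/7 + 4*Q/7 (v(Q) = (4*(Q + 6))/7 = (4*(6 + Q))/7 = (24 + 4*Q)/7 = 24/7 + 4*Q/7)
W(o) = 8/7 (W(o) = 1 + 1*(⅐) = 1 + ⅐ = 8/7)
O = 90/7 (O = 18 - (24/7 + (4/7)*3) = 18 - (24/7 + 12/7) = 18 - 1*36/7 = 18 - 36/7 = 90/7 ≈ 12.857)
O*(W(K(-2, 4)) + 34) = 90*(8/7 + 34)/7 = (90/7)*(246/7) = 22140/49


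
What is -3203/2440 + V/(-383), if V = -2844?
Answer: 5712611/934520 ≈ 6.1129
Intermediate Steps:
-3203/2440 + V/(-383) = -3203/2440 - 2844/(-383) = -3203*1/2440 - 2844*(-1/383) = -3203/2440 + 2844/383 = 5712611/934520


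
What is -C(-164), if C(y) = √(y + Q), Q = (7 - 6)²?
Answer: -I*√163 ≈ -12.767*I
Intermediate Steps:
Q = 1 (Q = 1² = 1)
C(y) = √(1 + y) (C(y) = √(y + 1) = √(1 + y))
-C(-164) = -√(1 - 164) = -√(-163) = -I*√163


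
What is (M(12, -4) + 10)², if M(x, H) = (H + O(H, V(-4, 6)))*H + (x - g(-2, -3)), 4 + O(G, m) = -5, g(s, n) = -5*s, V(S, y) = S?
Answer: 4096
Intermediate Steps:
O(G, m) = -9 (O(G, m) = -4 - 5 = -9)
M(x, H) = -10 + x + H*(-9 + H) (M(x, H) = (H - 9)*H + (x - (-5)*(-2)) = (-9 + H)*H + (x - 1*10) = H*(-9 + H) + (x - 10) = H*(-9 + H) + (-10 + x) = -10 + x + H*(-9 + H))
(M(12, -4) + 10)² = ((-10 + 12 + (-4)² - 9*(-4)) + 10)² = ((-10 + 12 + 16 + 36) + 10)² = (54 + 10)² = 64² = 4096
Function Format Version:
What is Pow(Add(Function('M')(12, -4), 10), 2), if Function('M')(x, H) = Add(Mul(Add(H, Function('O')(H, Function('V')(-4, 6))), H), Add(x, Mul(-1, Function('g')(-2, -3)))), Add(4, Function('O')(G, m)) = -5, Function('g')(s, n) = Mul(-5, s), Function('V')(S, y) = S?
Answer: 4096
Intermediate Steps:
Function('O')(G, m) = -9 (Function('O')(G, m) = Add(-4, -5) = -9)
Function('M')(x, H) = Add(-10, x, Mul(H, Add(-9, H))) (Function('M')(x, H) = Add(Mul(Add(H, -9), H), Add(x, Mul(-1, Mul(-5, -2)))) = Add(Mul(Add(-9, H), H), Add(x, Mul(-1, 10))) = Add(Mul(H, Add(-9, H)), Add(x, -10)) = Add(Mul(H, Add(-9, H)), Add(-10, x)) = Add(-10, x, Mul(H, Add(-9, H))))
Pow(Add(Function('M')(12, -4), 10), 2) = Pow(Add(Add(-10, 12, Pow(-4, 2), Mul(-9, -4)), 10), 2) = Pow(Add(Add(-10, 12, 16, 36), 10), 2) = Pow(Add(54, 10), 2) = Pow(64, 2) = 4096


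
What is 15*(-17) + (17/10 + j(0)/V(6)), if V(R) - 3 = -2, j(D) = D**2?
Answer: -2533/10 ≈ -253.30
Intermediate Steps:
V(R) = 1 (V(R) = 3 - 2 = 1)
15*(-17) + (17/10 + j(0)/V(6)) = 15*(-17) + (17/10 + 0**2/1) = -255 + (17*(1/10) + 0*1) = -255 + (17/10 + 0) = -255 + 17/10 = -2533/10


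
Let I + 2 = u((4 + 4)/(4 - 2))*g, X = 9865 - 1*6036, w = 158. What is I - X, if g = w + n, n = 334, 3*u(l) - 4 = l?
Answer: -2519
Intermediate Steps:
u(l) = 4/3 + l/3
X = 3829 (X = 9865 - 6036 = 3829)
g = 492 (g = 158 + 334 = 492)
I = 1310 (I = -2 + (4/3 + ((4 + 4)/(4 - 2))/3)*492 = -2 + (4/3 + (8/2)/3)*492 = -2 + (4/3 + (8*(1/2))/3)*492 = -2 + (4/3 + (1/3)*4)*492 = -2 + (4/3 + 4/3)*492 = -2 + (8/3)*492 = -2 + 1312 = 1310)
I - X = 1310 - 1*3829 = 1310 - 3829 = -2519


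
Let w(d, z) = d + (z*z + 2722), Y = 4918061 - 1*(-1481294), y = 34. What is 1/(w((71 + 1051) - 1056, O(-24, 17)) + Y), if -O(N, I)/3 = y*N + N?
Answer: 1/12752543 ≈ 7.8416e-8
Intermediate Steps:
Y = 6399355 (Y = 4918061 + 1481294 = 6399355)
O(N, I) = -105*N (O(N, I) = -3*(34*N + N) = -105*N)
w(d, z) = 2722 + d + z² (w(d, z) = d + (z² + 2722) = d + (2722 + z²) = 2722 + d + z²)
1/(w((71 + 1051) - 1056, O(-24, 17)) + Y) = 1/((2722 + ((71 + 1051) - 1056) + (-105*(-24))²) + 6399355) = 1/((2722 + (1122 - 1056) + 2520²) + 6399355) = 1/((2722 + 66 + 6350400) + 6399355) = 1/(6353188 + 6399355) = 1/12752543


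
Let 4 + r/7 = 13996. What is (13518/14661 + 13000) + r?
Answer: 180729278/1629 ≈ 1.1094e+5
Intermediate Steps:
r = 97944 (r = -28 + 7*13996 = -28 + 97972 = 97944)
(13518/14661 + 13000) + r = (13518/14661 + 13000) + 97944 = (13518*(1/14661) + 13000) + 97944 = (1502/1629 + 13000) + 97944 = 21178502/1629 + 97944 = 180729278/1629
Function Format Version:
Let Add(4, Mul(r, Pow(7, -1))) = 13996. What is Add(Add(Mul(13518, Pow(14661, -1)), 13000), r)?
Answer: Rational(180729278, 1629) ≈ 1.1094e+5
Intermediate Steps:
r = 97944 (r = Add(-28, Mul(7, 13996)) = Add(-28, 97972) = 97944)
Add(Add(Mul(13518, Pow(14661, -1)), 13000), r) = Add(Add(Mul(13518, Pow(14661, -1)), 13000), 97944) = Add(Add(Mul(13518, Rational(1, 14661)), 13000), 97944) = Add(Add(Rational(1502, 1629), 13000), 97944) = Add(Rational(21178502, 1629), 97944) = Rational(180729278, 1629)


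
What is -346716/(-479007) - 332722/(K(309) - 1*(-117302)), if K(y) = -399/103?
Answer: -1358536009150/643024691661 ≈ -2.1127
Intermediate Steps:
K(y) = -399/103 (K(y) = -399*1/103 = -399/103)
-346716/(-479007) - 332722/(K(309) - 1*(-117302)) = -346716/(-479007) - 332722/(-399/103 - 1*(-117302)) = -346716*(-1/479007) - 332722/(-399/103 + 117302) = 38524/53223 - 332722/12081707/103 = 38524/53223 - 332722*103/12081707 = 38524/53223 - 34270366/12081707 = -1358536009150/643024691661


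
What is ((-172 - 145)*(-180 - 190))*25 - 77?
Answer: 2932173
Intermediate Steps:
((-172 - 145)*(-180 - 190))*25 - 77 = -317*(-370)*25 - 77 = 117290*25 - 77 = 2932250 - 77 = 2932173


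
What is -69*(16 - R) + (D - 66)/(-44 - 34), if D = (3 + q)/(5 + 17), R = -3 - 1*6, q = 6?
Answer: -75863/44 ≈ -1724.2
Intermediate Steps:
R = -9 (R = -3 - 6 = -9)
D = 9/22 (D = (3 + 6)/(5 + 17) = 9/22 ≈ 0.40909)
-69*(16 - R) + (D - 66)/(-44 - 34) = -69*(16 - 1*(-9)) + (9/22 - 66)/(-44 - 34) = -69*(16 + 9) - 1443/22/(-78) = -69*25 - 1443/22*(-1/78) = -1725 + 37/44 = -75863/44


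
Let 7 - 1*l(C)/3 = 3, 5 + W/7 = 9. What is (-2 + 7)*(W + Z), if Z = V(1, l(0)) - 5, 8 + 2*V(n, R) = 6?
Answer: 110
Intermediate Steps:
W = 28 (W = -35 + 7*9 = -35 + 63 = 28)
l(C) = 12 (l(C) = 21 - 3*3 = 21 - 9 = 12)
V(n, R) = -1 (V(n, R) = -4 + (½)*6 = -4 + 3 = -1)
Z = -6 (Z = -1 - 5 = -6)
(-2 + 7)*(W + Z) = (-2 + 7)*(28 - 6) = 5*22 = 110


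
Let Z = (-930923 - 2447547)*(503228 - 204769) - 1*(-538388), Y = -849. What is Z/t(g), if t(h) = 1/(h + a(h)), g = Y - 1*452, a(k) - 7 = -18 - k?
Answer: 11091676632762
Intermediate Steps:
a(k) = -11 - k (a(k) = 7 + (-18 - k) = -11 - k)
Z = -1008334239342 (Z = -3378470*298459 + 538388 = -1008334777730 + 538388 = -1008334239342)
g = -1301 (g = -849 - 1*452 = -849 - 452 = -1301)
t(h) = -1/11 (t(h) = 1/(h + (-11 - h)) = 1/(-11) = -1/11)
Z/t(g) = -1008334239342/(-1/11) = -1008334239342*(-11) = 11091676632762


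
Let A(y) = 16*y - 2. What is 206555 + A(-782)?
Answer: 194041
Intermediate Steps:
A(y) = -2 + 16*y
206555 + A(-782) = 206555 + (-2 + 16*(-782)) = 206555 + (-2 - 12512) = 206555 - 12514 = 194041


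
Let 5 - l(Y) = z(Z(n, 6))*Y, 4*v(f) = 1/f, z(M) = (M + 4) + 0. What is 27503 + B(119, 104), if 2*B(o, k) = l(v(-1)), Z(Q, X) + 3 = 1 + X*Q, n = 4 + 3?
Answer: 27511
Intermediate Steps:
n = 7
Z(Q, X) = -2 + Q*X (Z(Q, X) = -3 + (1 + X*Q) = -3 + (1 + Q*X) = -2 + Q*X)
z(M) = 4 + M (z(M) = (4 + M) + 0 = 4 + M)
v(f) = 1/(4*f)
l(Y) = 5 - 44*Y (l(Y) = 5 - (4 + (-2 + 7*6))*Y = 5 - (4 + (-2 + 42))*Y = 5 - (4 + 40)*Y = 5 - 44*Y)
B(o, k) = 8 (B(o, k) = (5 - 11/(-1))/2 = (5 - 11*(-1))/2 = (5 - 44*(-¼))/2 = (5 + 11)/2 = (½)*16 = 8)
27503 + B(119, 104) = 27503 + 8 = 27511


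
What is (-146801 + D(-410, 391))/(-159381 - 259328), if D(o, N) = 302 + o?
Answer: 146909/418709 ≈ 0.35086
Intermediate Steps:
(-146801 + D(-410, 391))/(-159381 - 259328) = (-146801 + (302 - 410))/(-159381 - 259328) = (-146801 - 108)/(-418709) = -146909*(-1/418709) = 146909/418709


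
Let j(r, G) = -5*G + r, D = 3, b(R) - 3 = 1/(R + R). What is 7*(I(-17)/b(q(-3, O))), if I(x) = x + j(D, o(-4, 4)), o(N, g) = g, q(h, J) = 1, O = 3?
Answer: -68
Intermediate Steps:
b(R) = 3 + 1/(2*R) (b(R) = 3 + 1/(R + R) = 3 + 1/(2*R))
j(r, G) = r - 5*G
I(x) = -17 + x (I(x) = x + (3 - 5*4) = x + (3 - 20) = x - 17 = -17 + x)
7*(I(-17)/b(q(-3, O))) = 7*((-17 - 17)/(3 + (½)/1)) = 7*(-34/(3 + (½)*1)) = 7*(-34/(3 + ½)) = 7*(-34/7/2) = 7*(-34*2/7) = 7*(-68/7) = -68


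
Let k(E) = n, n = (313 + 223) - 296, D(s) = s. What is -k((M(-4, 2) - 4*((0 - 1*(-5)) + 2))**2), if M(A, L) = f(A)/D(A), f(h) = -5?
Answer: -240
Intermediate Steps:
n = 240 (n = 536 - 296 = 240)
M(A, L) = -5/A
k(E) = 240
-k((M(-4, 2) - 4*((0 - 1*(-5)) + 2))**2) = -1*240 = -240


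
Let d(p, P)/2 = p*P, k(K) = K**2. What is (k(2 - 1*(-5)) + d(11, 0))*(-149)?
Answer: -7301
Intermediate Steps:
d(p, P) = 2*P*p (d(p, P) = 2*(p*P) = 2*(P*p) = 2*P*p)
(k(2 - 1*(-5)) + d(11, 0))*(-149) = ((2 - 1*(-5))**2 + 2*0*11)*(-149) = ((2 + 5)**2 + 0)*(-149) = (7**2 + 0)*(-149) = (49 + 0)*(-149) = 49*(-149) = -7301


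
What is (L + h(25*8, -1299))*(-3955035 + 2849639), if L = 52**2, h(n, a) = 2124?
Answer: -5336851888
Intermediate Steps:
L = 2704
(L + h(25*8, -1299))*(-3955035 + 2849639) = (2704 + 2124)*(-3955035 + 2849639) = 4828*(-1105396) = -5336851888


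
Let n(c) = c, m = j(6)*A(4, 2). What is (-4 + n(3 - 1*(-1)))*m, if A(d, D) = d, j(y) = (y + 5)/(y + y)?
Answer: 0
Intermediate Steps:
j(y) = (5 + y)/(2*y) (j(y) = (5 + y)/((2*y)) = (5 + y)*(1/(2*y)) = (5 + y)/(2*y))
m = 11/3 (m = ((1/2)*(5 + 6)/6)*4 = ((1/2)*(1/6)*11)*4 = (11/12)*4 = 11/3 ≈ 3.6667)
(-4 + n(3 - 1*(-1)))*m = (-4 + (3 - 1*(-1)))*(11/3) = (-4 + (3 + 1))*(11/3) = (-4 + 4)*(11/3) = 0*(11/3) = 0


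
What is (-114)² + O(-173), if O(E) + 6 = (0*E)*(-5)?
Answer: 12990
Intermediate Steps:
O(E) = -6 (O(E) = -6 + (0*E)*(-5) = -6 + 0*(-5) = -6 + 0 = -6)
(-114)² + O(-173) = (-114)² - 6 = 12996 - 6 = 12990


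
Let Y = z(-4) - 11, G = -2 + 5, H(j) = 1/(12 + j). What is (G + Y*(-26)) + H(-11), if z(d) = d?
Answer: 394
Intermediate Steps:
G = 3
Y = -15 (Y = -4 - 11 = -15)
(G + Y*(-26)) + H(-11) = (3 - 15*(-26)) + 1/(12 - 11) = (3 + 390) + 1/1 = 393 + 1 = 394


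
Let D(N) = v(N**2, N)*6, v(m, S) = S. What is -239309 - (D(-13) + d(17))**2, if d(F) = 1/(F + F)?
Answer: -283669005/1156 ≈ -2.4539e+5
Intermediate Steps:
d(F) = 1/(2*F)
D(N) = 6*N (D(N) = N*6 = 6*N)
-239309 - (D(-13) + d(17))**2 = -239309 - (6*(-13) + (1/2)/17)**2 = -239309 - (-78 + (1/2)*(1/17))**2 = -239309 - (-78 + 1/34)**2 = -239309 - (-2651/34)**2 = -239309 - 1*7027801/1156 = -239309 - 7027801/1156 = -283669005/1156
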